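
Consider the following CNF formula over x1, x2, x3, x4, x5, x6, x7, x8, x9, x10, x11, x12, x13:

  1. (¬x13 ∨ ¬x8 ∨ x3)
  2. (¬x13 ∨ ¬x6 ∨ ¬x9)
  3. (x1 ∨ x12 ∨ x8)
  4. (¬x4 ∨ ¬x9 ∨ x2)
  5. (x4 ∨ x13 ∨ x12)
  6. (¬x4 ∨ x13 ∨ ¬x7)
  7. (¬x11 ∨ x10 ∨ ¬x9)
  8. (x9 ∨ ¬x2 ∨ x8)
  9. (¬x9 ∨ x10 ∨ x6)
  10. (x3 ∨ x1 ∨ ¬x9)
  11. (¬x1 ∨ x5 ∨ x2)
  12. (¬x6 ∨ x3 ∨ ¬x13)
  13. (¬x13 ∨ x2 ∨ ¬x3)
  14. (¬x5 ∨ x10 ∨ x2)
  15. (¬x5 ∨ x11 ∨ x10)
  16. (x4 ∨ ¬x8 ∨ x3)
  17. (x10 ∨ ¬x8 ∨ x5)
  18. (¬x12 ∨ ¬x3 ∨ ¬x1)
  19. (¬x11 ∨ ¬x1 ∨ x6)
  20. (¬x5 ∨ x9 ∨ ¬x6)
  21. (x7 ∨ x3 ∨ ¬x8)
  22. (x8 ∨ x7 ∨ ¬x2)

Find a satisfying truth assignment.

x1 = T, x2 = F, x3 = F, x4 = F, x5 = T, x6 = T, x7 = T, x8 = F, x9 = T, x10 = T, x11 = T, x12 = T, x13 = F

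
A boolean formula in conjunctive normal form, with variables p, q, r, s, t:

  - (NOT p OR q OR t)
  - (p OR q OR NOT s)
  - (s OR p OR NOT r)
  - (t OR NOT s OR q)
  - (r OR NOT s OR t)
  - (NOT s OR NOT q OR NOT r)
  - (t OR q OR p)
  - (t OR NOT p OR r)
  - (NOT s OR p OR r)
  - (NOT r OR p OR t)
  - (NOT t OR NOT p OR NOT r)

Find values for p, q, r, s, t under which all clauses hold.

p=True  q=False  r=False  s=False  t=True

Try p = True.
Set q = False and propagate.
  then t is forced to True.
  then r is forced to False.
s is now unconstrained; take s = False.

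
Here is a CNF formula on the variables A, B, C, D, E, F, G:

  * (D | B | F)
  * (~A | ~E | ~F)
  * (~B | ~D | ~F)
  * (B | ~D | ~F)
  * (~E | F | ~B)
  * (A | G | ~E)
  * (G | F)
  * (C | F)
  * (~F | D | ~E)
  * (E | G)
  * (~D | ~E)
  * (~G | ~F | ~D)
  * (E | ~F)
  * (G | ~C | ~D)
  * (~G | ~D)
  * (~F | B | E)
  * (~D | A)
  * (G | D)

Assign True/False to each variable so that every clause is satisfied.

A=T, B=T, C=T, D=F, E=F, F=F, G=T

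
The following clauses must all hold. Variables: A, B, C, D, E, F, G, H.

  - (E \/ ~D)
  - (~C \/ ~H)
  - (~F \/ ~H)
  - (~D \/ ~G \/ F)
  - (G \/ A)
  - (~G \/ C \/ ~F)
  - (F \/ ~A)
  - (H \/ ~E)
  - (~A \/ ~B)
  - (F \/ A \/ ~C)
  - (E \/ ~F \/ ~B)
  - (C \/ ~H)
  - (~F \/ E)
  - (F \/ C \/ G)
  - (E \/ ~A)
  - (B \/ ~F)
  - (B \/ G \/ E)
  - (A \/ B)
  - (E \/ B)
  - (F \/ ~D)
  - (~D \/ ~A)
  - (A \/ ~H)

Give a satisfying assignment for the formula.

Pure literal: D appears only negated; assign D = False.
Branch on A: take A = False.
  then G is forced to True.
  then B is forced to True.
  then H is forced to False.
  then E is forced to False.
  then F is forced to False.
  then C is forced to False.
Every clause has at least one true literal under this assignment.

A=F, B=T, C=F, D=F, E=F, F=F, G=T, H=F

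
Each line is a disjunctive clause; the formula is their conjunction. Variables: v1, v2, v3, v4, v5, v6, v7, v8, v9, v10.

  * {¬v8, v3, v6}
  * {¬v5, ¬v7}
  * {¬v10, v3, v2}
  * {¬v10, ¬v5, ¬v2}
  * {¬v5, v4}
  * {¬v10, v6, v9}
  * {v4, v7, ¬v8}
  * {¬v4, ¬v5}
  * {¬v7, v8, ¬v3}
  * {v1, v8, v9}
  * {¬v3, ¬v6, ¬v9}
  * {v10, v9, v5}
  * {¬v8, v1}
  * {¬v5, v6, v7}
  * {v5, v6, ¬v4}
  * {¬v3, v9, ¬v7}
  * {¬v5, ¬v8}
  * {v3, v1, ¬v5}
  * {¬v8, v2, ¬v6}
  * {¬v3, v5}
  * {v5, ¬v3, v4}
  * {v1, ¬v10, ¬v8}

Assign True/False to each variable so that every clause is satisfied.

Pure literal: v1 appears only positively; assign v1 = True.
Branch on v2: take v2 = True.
Try v3 = False.
For the remaining variables, v4 = False, v5 = False, v6 = True, v7 = False, v8 = False, v9 = True, v10 = False works.

v1=T, v2=T, v3=F, v4=F, v5=F, v6=T, v7=F, v8=F, v9=T, v10=F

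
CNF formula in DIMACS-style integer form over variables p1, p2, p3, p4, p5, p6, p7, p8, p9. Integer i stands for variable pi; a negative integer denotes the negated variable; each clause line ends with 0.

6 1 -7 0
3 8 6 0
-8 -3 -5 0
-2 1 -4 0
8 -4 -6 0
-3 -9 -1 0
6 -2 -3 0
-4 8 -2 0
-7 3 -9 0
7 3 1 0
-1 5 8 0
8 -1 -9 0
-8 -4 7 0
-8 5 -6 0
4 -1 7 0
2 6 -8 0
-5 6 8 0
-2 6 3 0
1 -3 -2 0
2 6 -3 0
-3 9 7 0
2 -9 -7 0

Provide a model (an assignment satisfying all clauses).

Try p1 = True.
Branch on p2: take p2 = False.
For the remaining variables, p3 = False, p4 = False, p5 = True, p6 = True, p7 = True, p8 = False, p9 = False works.

p1=True  p2=False  p3=False  p4=False  p5=True  p6=True  p7=True  p8=False  p9=False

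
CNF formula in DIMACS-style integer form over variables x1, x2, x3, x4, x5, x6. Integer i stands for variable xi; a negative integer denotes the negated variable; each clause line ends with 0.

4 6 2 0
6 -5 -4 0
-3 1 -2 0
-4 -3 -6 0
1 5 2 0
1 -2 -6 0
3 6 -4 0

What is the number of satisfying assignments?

23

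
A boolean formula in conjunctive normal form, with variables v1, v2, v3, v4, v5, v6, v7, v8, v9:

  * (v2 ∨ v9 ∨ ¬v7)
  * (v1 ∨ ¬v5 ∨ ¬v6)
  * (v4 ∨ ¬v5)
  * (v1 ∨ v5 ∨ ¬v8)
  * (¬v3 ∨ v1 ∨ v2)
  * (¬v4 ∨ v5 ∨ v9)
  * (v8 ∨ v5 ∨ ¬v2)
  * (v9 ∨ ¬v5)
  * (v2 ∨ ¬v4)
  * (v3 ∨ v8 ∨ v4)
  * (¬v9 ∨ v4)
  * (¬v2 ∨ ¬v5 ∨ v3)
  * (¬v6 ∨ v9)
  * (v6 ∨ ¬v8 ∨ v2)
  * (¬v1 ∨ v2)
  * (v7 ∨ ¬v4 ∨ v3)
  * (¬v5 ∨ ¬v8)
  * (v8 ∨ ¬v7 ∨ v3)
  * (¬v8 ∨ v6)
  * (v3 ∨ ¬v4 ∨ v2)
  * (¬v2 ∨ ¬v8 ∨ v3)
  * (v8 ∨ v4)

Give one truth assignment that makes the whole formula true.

v1=T  v2=T  v3=T  v4=T  v5=F  v6=T  v7=T  v8=T  v9=T

Try v1 = True.
  then v2 is forced to True.
Branch on v3: take v3 = True.
Try v4 = True.
The remaining clauses are satisfied by v5 = False, v6 = True, v7 = True, v8 = True, v9 = True.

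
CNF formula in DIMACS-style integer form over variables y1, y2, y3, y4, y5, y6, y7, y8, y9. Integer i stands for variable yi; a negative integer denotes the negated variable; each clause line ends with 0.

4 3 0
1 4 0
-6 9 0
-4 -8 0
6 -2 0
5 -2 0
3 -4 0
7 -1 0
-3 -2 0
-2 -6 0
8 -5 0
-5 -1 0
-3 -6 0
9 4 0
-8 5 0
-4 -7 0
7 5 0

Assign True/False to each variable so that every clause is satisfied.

Pure literal: y2 appears only negated; assign y2 = False.
Pure literal: y9 appears only positively; assign y9 = True.
Branch on y1: take y1 = True.
  then y7 is forced to True.
  then y5 is forced to False.
  then y8 is forced to False.
  then y4 is forced to False.
  then y3 is forced to True.
  then y6 is forced to False.
Check each clause:
  1. (y3 \/ y4) — y3 is true.
  2. (y4 \/ y1) — y1 is true.
  3. (y9 \/ ~y6) — y9 is true.
  4. (~y4 \/ ~y8) — ~y8 is true.
  5. (y6 \/ ~y2) — ~y2 is true.
  6. (~y2 \/ y5) — ~y2 is true.
  7. (y3 \/ ~y4) — y3 is true.
  8. (~y1 \/ y7) — y7 is true.
  9. (~y2 \/ ~y3) — ~y2 is true.
  10. (~y2 \/ ~y6) — ~y6 is true.
  11. (y8 \/ ~y5) — ~y5 is true.
  12. (~y5 \/ ~y1) — ~y5 is true.
  13. (~y3 \/ ~y6) — ~y6 is true.
  14. (y9 \/ y4) — y9 is true.
  15. (~y8 \/ y5) — ~y8 is true.
  16. (~y7 \/ ~y4) — ~y4 is true.
  17. (y7 \/ y5) — y7 is true.

y1=1, y2=0, y3=1, y4=0, y5=0, y6=0, y7=1, y8=0, y9=1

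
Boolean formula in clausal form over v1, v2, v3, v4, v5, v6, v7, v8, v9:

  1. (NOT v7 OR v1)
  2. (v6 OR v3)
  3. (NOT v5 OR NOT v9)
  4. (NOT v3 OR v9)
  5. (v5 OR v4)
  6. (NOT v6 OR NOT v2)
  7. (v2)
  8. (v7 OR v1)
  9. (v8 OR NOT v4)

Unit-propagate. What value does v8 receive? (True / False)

(v2) stands alone — v2 = True.
In (NOT v2 OR NOT v6), NOT v2 is now false; NOT v6 must hold, so v6 = False.
In (v3 OR v6), v6 is now false; v3 must hold, so v3 = True.
In (v9 OR NOT v3), NOT v3 is now false; v9 must hold, so v9 = True.
(NOT v9 OR NOT v5) with v9 = True leaves only NOT v5, so v5 = False.
From (v4 OR v5) and v5 = False: v4 = True.
In (v8 OR NOT v4), NOT v4 is now false; v8 must hold, so v8 = True.

True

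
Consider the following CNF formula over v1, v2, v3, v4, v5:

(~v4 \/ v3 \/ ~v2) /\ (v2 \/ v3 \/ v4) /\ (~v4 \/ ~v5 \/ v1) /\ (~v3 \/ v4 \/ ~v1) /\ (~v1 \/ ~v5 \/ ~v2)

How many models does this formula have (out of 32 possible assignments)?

Case analysis on v4 and v1:
  v4=T, v1=T: 5 of the 8 assignments to (v2,v3,v5) work.
  v4=T, v1=F: remaining (v2,v3,v5) ∈ {(F,F,F); (F,T,F); (T,T,F)} — 3.
  v4=F, v1=T: remaining (v2,v3,v5) ∈ {(T,F,F)} — 1.
  v4=F, v1=F: v5 free; 3 ways for (v2,v3) × 2^1 = 6.
Total: 5 + 3 + 1 + 6 = 15.

15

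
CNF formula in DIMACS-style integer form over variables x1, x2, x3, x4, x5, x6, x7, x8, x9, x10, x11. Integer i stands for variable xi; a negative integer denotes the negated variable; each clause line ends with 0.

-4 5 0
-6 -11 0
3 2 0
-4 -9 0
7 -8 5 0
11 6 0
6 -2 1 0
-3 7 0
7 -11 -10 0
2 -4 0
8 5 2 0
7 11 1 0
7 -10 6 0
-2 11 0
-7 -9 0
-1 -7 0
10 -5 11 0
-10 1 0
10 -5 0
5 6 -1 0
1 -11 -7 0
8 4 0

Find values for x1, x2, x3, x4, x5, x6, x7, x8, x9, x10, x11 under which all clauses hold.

x1=F, x2=F, x3=T, x4=F, x5=F, x6=T, x7=T, x8=T, x9=F, x10=F, x11=F

x9 occurs only negated in the remaining clauses — set x9 = False.
Branch on x1: take x1 = False.
  then x10 is forced to False.
  then x5 is forced to False.
  then x4 is forced to False.
  then x8 is forced to True.
  then x7 is forced to True.
  then x11 is forced to False.
  then x6 is forced to True.
  then x2 is forced to False.
  then x3 is forced to True.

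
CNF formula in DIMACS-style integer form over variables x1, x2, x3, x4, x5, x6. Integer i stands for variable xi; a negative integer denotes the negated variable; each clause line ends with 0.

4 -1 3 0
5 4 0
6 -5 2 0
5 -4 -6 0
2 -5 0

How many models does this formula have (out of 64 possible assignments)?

22

Split on x5, then x4.
  x5=T, x4=T: forces x2=T; x1, x3, x6 free → 2^3 = 8.
  x5=T, x4=F: x6 free; 3 ways for (x1,x2,x3) × 2^1 = 6.
  x5=F, x4=T: forces x6=F; x1, x2, x3 free → 2^3 = 8.
  x5=F, x4=F: a clause becomes empty — 0.
Total: 8 + 6 + 8 + 0 = 22.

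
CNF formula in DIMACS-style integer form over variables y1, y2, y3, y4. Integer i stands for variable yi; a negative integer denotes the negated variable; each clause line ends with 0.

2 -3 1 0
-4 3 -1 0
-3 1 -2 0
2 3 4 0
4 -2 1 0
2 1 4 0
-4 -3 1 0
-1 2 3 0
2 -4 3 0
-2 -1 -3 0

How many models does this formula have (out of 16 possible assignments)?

The models are:
  y1=F y2=T y3=F y4=T
  y1=T y2=F y3=T y4=F
  y1=T y2=F y3=T y4=T
  y1=T y2=T y3=F y4=F
Count: 4.

4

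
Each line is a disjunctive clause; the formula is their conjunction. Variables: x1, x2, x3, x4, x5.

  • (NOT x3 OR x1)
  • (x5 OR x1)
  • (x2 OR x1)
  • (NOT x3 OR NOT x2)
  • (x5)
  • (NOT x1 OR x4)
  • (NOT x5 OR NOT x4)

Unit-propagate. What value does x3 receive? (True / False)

(x5) is a unit clause: x5 = True.
From (NOT x5 OR NOT x4) and x5 = True: x4 = False.
(NOT x1 OR x4) with x4 = False leaves only NOT x1, so x1 = False.
(NOT x3 OR x1): since x1 = False, the clause reduces to (NOT x3). x3 = False.

False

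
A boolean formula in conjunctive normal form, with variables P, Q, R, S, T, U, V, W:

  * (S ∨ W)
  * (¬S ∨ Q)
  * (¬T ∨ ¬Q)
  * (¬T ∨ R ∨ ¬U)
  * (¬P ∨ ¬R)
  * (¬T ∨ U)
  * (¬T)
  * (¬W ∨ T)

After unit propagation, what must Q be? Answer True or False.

Unit clause (¬T) sets T = False.
(¬W ∨ T): since T = False, the clause reduces to (¬W). W = False.
(W ∨ S): since W = False, the clause reduces to (S). S = True.
(Q ∨ ¬S) with S = True leaves only Q, so Q = True.

True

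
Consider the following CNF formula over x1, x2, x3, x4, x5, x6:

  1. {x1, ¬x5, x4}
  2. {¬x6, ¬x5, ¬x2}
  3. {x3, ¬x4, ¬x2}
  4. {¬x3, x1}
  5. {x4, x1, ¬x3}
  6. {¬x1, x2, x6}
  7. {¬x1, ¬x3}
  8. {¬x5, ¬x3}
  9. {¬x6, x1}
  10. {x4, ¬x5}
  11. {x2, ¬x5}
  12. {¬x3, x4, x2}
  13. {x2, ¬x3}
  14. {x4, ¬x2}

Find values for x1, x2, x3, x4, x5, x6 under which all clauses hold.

x5 occurs only negated in the remaining clauses — set x5 = False.
Branch on x1: take x1 = False.
  then x3 is forced to False.
  then x6 is forced to False.
Try x2 = False.
x4 is now unconstrained; take x4 = False.
Check each clause:
  1. {x4, ¬x5, x1} — ¬x5 is true.
  2. {¬x5, ¬x2, ¬x6} — ¬x6 is true.
  3. {¬x2, ¬x4, x3} — ¬x4 is true.
  4. {x1, ¬x3} — ¬x3 is true.
  5. {x1, ¬x3, x4} — ¬x3 is true.
  6. {x2, x6, ¬x1} — ¬x1 is true.
  7. {¬x3, ¬x1} — ¬x3 is true.
  8. {¬x5, ¬x3} — ¬x5 is true.
  9. {x1, ¬x6} — ¬x6 is true.
  10. {¬x5, x4} — ¬x5 is true.
  11. {¬x5, x2} — ¬x5 is true.
  12. {x2, x4, ¬x3} — ¬x3 is true.
  13. {x2, ¬x3} — ¬x3 is true.
  14. {¬x2, x4} — ¬x2 is true.

x1=F, x2=F, x3=F, x4=F, x5=F, x6=F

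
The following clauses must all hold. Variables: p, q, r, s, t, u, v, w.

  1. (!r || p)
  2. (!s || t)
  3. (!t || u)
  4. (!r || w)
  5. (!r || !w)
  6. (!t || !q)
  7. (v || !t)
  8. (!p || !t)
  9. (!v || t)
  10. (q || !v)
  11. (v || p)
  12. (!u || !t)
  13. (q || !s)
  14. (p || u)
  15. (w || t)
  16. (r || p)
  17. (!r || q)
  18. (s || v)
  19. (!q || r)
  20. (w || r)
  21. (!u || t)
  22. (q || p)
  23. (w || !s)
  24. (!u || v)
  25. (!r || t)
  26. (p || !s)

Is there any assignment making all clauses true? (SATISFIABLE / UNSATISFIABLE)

UNSATISFIABLE

t = True:
  propagation gives u=True; an empty clause results — contradiction.
t = False:
  propagation gives s=False, v=False; an empty clause results — contradiction.
Every branch closes, so no satisfying assignment exists.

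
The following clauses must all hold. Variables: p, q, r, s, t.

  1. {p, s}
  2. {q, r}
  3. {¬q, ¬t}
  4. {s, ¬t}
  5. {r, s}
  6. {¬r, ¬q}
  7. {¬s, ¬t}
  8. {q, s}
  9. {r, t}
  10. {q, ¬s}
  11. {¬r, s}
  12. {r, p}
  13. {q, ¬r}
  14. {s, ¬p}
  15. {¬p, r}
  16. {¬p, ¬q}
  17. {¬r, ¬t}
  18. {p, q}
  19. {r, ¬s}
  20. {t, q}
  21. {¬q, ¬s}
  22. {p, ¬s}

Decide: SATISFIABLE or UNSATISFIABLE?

UNSATISFIABLE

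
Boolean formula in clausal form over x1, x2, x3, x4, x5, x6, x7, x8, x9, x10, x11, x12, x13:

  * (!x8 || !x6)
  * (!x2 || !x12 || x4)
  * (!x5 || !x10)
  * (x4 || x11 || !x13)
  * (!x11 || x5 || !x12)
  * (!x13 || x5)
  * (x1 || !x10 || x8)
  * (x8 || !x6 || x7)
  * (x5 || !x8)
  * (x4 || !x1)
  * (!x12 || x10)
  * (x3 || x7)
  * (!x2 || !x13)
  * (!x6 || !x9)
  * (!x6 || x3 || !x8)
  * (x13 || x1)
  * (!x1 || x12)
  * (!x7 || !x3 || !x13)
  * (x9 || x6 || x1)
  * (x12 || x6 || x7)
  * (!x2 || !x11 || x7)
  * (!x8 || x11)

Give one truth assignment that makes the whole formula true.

x1=True, x2=True, x3=False, x4=True, x5=False, x6=False, x7=True, x8=False, x9=True, x10=True, x11=False, x12=True, x13=False

Check each clause:
  1. (!x6 || !x8) — !x8 is true.
  2. (!x12 || !x2 || x4) — x4 is true.
  3. (!x10 || !x5) — !x5 is true.
  4. (!x13 || x11 || x4) — !x13 is true.
  5. (!x12 || x5 || !x11) — !x11 is true.
  6. (x5 || !x13) — !x13 is true.
  7. (x1 || x8 || !x10) — x1 is true.
  8. (!x6 || x8 || x7) — !x6 is true.
  9. (!x8 || x5) — !x8 is true.
  10. (x4 || !x1) — x4 is true.
  11. (!x12 || x10) — x10 is true.
  12. (x7 || x3) — x7 is true.
  13. (!x13 || !x2) — !x13 is true.
  14. (!x6 || !x9) — !x6 is true.
  15. (!x6 || !x8 || x3) — !x8 is true.
  16. (x1 || x13) — x1 is true.
  17. (!x1 || x12) — x12 is true.
  18. (!x7 || !x13 || !x3) — !x13 is true.
  19. (x9 || x1 || x6) — x9 is true.
  20. (x7 || x12 || x6) — x12 is true.
  21. (!x2 || !x11 || x7) — !x11 is true.
  22. (!x8 || x11) — !x8 is true.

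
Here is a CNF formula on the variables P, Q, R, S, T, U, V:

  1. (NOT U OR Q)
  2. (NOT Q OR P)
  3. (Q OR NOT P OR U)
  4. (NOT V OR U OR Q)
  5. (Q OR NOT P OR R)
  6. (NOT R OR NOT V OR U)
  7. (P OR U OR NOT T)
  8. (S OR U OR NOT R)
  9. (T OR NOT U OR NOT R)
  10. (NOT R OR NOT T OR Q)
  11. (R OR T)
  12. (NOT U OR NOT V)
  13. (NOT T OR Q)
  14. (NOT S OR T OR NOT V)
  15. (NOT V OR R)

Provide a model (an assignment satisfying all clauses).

P=True  Q=True  R=False  S=True  T=True  U=False  V=False

Check each clause:
  1. (NOT U OR Q) — Q is true.
  2. (P OR NOT Q) — P is true.
  3. (NOT P OR U OR Q) — Q is true.
  4. (NOT V OR Q OR U) — NOT V is true.
  5. (Q OR NOT P OR R) — Q is true.
  6. (U OR NOT V OR NOT R) — NOT V is true.
  7. (U OR P OR NOT T) — P is true.
  8. (S OR U OR NOT R) — S is true.
  9. (NOT R OR T OR NOT U) — T is true.
  10. (NOT T OR Q OR NOT R) — Q is true.
  11. (R OR T) — T is true.
  12. (NOT U OR NOT V) — NOT V is true.
  13. (Q OR NOT T) — Q is true.
  14. (T OR NOT S OR NOT V) — NOT V is true.
  15. (NOT V OR R) — NOT V is true.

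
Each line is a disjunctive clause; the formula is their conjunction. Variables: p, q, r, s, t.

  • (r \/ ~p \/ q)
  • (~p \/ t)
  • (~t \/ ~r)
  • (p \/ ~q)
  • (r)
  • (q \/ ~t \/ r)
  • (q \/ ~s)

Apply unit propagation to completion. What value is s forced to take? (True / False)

False

Unit clause (r) sets r = True.
(~t \/ ~r) with r = True leaves only ~t, so t = False.
From (t \/ ~p) and t = False: p = False.
From (~q \/ p) and p = False: q = False.
(~s \/ q): since q = False, the clause reduces to (~s). s = False.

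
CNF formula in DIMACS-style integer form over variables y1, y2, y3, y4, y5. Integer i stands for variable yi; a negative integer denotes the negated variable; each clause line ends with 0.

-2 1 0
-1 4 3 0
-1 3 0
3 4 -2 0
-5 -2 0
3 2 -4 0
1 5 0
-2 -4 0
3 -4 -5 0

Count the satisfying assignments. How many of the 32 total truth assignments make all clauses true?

8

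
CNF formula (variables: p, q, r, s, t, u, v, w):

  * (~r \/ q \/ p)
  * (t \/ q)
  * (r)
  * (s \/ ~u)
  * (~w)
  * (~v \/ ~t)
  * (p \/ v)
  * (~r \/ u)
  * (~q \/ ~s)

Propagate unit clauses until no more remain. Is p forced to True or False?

True

Unit clause (r) sets r = True.
Unit clause (~w) sets w = False.
(u \/ ~r): since r = True, the clause reduces to (u). u = True.
(~u \/ s) with u = True leaves only s, so s = True.
From (~s \/ ~q) and s = True: q = False.
From (~r \/ q \/ p) and q = False, r = True: p = True.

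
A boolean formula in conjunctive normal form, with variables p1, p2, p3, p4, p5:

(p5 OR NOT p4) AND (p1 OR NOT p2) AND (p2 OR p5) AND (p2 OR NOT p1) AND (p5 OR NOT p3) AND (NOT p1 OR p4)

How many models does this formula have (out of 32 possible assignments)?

6

The models are:
  p1=F p2=F p3=F p4=F p5=T
  p1=F p2=F p3=F p4=T p5=T
  p1=F p2=F p3=T p4=F p5=T
  p1=F p2=F p3=T p4=T p5=T
  p1=T p2=T p3=F p4=T p5=T
  p1=T p2=T p3=T p4=T p5=T
Count: 6.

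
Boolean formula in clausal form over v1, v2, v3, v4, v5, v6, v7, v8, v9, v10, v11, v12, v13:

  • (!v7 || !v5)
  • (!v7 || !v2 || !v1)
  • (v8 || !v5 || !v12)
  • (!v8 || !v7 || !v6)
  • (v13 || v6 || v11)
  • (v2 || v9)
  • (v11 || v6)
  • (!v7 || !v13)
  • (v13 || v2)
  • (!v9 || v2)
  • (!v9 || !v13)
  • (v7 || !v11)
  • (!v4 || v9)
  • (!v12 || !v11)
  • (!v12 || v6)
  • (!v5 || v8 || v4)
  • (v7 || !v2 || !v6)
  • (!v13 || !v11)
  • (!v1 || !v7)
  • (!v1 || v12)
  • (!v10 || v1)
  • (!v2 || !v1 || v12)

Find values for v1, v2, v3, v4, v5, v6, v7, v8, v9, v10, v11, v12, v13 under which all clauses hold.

v5 occurs only negated in the remaining clauses — set v5 = False.
v10 occurs only negated in the remaining clauses — set v10 = False.
Try v1 = False.
Try v2 = True.
Set v4 = False and propagate.
The remaining clauses are satisfied by v3 = False, v6 = True, v7 = True, v8 = False, v9 = False, v11 = True, v12 = False, v13 = False.
Check each clause:
  1. (!v7 || !v5) — !v5 is true.
  2. (!v1 || !v2 || !v7) — !v1 is true.
  3. (!v12 || v8 || !v5) — !v5 is true.
  4. (!v8 || !v7 || !v6) — !v8 is true.
  5. (v6 || v13 || v11) — v11 is true.
  6. (v2 || v9) — v2 is true.
  7. (v6 || v11) — v11 is true.
  8. (!v7 || !v13) — !v13 is true.
  9. (v2 || v13) — v2 is true.
  10. (v2 || !v9) — v2 is true.
  11. (!v13 || !v9) — !v13 is true.
  12. (!v11 || v7) — v7 is true.
  13. (v9 || !v4) — !v4 is true.
  14. (!v12 || !v11) — !v12 is true.
  15. (!v12 || v6) — !v12 is true.
  16. (!v5 || v4 || v8) — !v5 is true.
  17. (v7 || !v2 || !v6) — v7 is true.
  18. (!v13 || !v11) — !v13 is true.
  19. (!v7 || !v1) — !v1 is true.
  20. (v12 || !v1) — !v1 is true.
  21. (v1 || !v10) — !v10 is true.
  22. (!v1 || !v2 || v12) — !v1 is true.

v1=False, v2=True, v3=False, v4=False, v5=False, v6=True, v7=True, v8=False, v9=False, v10=False, v11=True, v12=False, v13=False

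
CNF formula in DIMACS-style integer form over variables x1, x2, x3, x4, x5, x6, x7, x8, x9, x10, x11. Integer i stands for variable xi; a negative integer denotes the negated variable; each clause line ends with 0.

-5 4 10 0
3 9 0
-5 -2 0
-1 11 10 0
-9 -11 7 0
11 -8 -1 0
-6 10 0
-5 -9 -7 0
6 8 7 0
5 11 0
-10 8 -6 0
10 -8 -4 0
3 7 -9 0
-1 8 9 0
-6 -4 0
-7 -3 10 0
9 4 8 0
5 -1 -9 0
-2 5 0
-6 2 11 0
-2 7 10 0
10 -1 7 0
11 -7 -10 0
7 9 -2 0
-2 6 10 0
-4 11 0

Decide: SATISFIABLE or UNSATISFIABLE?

SATISFIABLE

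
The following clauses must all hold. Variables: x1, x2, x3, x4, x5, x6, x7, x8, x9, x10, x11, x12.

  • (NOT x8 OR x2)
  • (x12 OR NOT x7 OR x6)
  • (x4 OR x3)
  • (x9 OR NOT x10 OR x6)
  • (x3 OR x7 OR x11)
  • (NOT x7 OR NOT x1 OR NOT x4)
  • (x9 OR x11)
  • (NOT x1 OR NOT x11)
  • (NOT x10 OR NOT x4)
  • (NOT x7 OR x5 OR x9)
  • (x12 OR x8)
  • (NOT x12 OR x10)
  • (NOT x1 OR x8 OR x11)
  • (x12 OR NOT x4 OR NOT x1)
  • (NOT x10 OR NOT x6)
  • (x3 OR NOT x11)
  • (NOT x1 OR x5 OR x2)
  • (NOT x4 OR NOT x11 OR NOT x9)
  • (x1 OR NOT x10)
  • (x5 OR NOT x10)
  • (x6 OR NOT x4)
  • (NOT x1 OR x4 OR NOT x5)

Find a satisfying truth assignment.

x1=False  x2=True  x3=True  x4=False  x5=False  x6=False  x7=False  x8=True  x9=True  x10=False  x11=False  x12=False

Pure literal: x2 appears only positively; assign x2 = True.
Pure literal: x3 appears only positively; assign x3 = True.
Branch on x1: take x1 = False.
  then x10 is forced to False.
  then x12 is forced to False.
  then x8 is forced to True.
Set x4 = False and propagate.
Branch on x5: take x5 = False.
For the remaining variables, x6 = False, x7 = False, x9 = True, x11 = False works.
Every clause has at least one true literal under this assignment.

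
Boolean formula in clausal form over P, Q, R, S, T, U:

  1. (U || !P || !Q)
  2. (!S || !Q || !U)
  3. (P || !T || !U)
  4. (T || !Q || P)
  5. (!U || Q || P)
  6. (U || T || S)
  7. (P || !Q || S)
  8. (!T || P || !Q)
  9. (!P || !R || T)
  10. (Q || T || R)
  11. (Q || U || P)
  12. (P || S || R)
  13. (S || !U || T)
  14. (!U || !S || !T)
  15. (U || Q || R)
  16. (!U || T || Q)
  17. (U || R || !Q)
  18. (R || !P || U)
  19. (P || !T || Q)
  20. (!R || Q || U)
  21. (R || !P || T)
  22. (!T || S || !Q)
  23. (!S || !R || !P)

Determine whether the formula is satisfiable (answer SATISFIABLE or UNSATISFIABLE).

SATISFIABLE

Branch on P: take P = True.
Branch on Q: take Q = False.
The remaining clauses are satisfied by R = True, S = False, T = True, U = True.
So P = T  Q = F  R = T  S = F  T = T  U = T is a satisfying assignment.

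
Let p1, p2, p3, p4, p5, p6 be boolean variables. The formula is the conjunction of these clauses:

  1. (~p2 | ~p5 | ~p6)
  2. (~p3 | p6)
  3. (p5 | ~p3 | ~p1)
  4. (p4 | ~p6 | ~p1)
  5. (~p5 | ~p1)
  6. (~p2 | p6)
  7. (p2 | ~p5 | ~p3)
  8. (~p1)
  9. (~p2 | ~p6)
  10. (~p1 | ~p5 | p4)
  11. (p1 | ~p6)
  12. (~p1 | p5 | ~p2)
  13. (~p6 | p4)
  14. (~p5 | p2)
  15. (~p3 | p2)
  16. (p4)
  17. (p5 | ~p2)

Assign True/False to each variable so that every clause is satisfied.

p1=False, p2=False, p3=False, p4=True, p5=False, p6=False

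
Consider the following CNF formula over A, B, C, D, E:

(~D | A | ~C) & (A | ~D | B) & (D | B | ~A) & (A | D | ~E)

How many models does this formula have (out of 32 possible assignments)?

18

Split on A, then D.
  A=1, D=1: B, C, E free → 2^3 = 8.
  A=1, D=0: remaining (B,C,E) ∈ {(1,0,0); (1,0,1); (1,1,0); (1,1,1)} — 4.
  A=0, D=1: remaining (B,C,E) ∈ {(1,0,0); (1,0,1)} — 2.
  A=0, D=0: remaining (B,C,E) ∈ {(0,0,0); (0,1,0); (1,0,0); (1,1,0)} — 4.
Total: 8 + 4 + 2 + 4 = 18.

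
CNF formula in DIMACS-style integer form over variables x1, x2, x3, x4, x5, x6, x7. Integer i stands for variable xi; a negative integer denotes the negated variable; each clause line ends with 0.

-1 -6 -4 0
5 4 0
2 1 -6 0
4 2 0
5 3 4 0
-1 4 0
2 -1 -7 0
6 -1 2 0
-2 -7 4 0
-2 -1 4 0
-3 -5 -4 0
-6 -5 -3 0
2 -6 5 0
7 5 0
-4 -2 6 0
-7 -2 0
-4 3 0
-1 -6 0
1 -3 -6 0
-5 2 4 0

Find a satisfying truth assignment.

x1=False  x2=True  x3=False  x4=False  x5=True  x6=False  x7=False

Try x1 = False.
Branch on x2: take x2 = True.
  then x7 is forced to False.
  then x5 is forced to True.
The remaining clauses are satisfied by x3 = False, x4 = False, x6 = False.
Every clause has at least one true literal under this assignment.
Check each clause:
  1. {¬x6, ¬x4, ¬x1} — ¬x6 is true.
  2. {x4, x5} — x5 is true.
  3. {x1, x2, ¬x6} — ¬x6 is true.
  4. {x4, x2} — x2 is true.
  5. {x5, x3, x4} — x5 is true.
  6. {x4, ¬x1} — ¬x1 is true.
  7. {¬x7, ¬x1, x2} — ¬x7 is true.
  8. {x6, ¬x1, x2} — x2 is true.
  9. {¬x7, ¬x2, x4} — ¬x7 is true.
  10. {¬x2, x4, ¬x1} — ¬x1 is true.
  11. {¬x4, ¬x5, ¬x3} — ¬x4 is true.
  12. {¬x3, ¬x6, ¬x5} — ¬x6 is true.
  13. {x2, x5, ¬x6} — ¬x6 is true.
  14. {x7, x5} — x5 is true.
  15. {¬x4, ¬x2, x6} — ¬x4 is true.
  16. {¬x7, ¬x2} — ¬x7 is true.
  17. {x3, ¬x4} — ¬x4 is true.
  18. {¬x6, ¬x1} — ¬x6 is true.
  19. {x1, ¬x6, ¬x3} — ¬x6 is true.
  20. {¬x5, x2, x4} — x2 is true.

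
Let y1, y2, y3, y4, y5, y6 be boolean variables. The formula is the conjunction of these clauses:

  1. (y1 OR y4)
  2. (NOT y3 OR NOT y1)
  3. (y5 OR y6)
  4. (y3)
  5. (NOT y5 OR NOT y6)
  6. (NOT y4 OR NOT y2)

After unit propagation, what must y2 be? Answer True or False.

Unit clause (y3) sets y3 = True.
(NOT y3 OR NOT y1): since y3 = True, the clause reduces to (NOT y1). y1 = False.
In (y4 OR y1), y1 is now false; y4 must hold, so y4 = True.
From (NOT y2 OR NOT y4) and y4 = True: y2 = False.

False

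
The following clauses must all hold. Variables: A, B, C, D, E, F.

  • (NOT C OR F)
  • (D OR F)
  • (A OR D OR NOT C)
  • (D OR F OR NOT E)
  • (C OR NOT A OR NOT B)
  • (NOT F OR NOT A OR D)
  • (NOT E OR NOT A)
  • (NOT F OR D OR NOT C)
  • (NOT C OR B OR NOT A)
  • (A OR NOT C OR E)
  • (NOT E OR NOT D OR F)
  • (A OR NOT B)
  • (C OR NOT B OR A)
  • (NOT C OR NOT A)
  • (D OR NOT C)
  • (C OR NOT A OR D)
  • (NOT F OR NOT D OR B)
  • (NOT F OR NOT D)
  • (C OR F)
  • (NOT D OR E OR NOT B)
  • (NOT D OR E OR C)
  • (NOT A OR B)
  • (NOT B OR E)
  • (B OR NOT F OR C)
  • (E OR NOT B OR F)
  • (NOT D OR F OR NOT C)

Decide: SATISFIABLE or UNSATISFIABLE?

C = True:
  propagation gives F=True, D=True; an empty clause results — contradiction.
C = False:
  propagation gives F=True, D=False, A=False, B=False; an empty clause results — contradiction.
Every branch closes, so no satisfying assignment exists.

UNSATISFIABLE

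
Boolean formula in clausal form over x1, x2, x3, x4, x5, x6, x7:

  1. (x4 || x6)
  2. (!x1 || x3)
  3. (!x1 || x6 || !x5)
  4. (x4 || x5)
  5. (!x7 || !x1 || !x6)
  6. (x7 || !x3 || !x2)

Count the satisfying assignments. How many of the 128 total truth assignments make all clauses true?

Split on x1, then x6.
  x1=1, x6=1: remaining (x2,x3,x4,x5,x7) ∈ {(0,1,0,1,0); (0,1,1,0,0); (0,1,1,1,0)} — 3.
  x1=1, x6=0: remaining (x2,x3,x4,x5,x7) ∈ {(0,1,1,0,0); (0,1,1,0,1); (1,1,1,0,1)} — 3.
  x1=0, x6=1: 21 of the 32 assignments to (x2,x3,x4,x5,x7) work.
  x1=0, x6=0: x5 free; 7 ways for (x2,x3,x4,x7) × 2^1 = 14.
Total: 3 + 3 + 21 + 14 = 41.

41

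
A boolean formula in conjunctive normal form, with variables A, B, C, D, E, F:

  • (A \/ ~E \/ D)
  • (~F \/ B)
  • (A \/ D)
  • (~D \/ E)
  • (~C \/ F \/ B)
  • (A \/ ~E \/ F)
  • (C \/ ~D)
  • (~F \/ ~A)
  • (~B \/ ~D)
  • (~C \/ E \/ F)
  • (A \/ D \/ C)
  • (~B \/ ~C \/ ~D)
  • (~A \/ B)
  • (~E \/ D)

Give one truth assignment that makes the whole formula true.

A=T, B=T, C=F, D=F, E=F, F=F

Check each clause:
  1. (A \/ ~E \/ D) — A is true.
  2. (B \/ ~F) — B is true.
  3. (D \/ A) — A is true.
  4. (~D \/ E) — ~D is true.
  5. (~C \/ F \/ B) — B is true.
  6. (F \/ ~E \/ A) — A is true.
  7. (~D \/ C) — ~D is true.
  8. (~A \/ ~F) — ~F is true.
  9. (~D \/ ~B) — ~D is true.
  10. (~C \/ F \/ E) — ~C is true.
  11. (C \/ D \/ A) — A is true.
  12. (~D \/ ~C \/ ~B) — ~D is true.
  13. (~A \/ B) — B is true.
  14. (~E \/ D) — ~E is true.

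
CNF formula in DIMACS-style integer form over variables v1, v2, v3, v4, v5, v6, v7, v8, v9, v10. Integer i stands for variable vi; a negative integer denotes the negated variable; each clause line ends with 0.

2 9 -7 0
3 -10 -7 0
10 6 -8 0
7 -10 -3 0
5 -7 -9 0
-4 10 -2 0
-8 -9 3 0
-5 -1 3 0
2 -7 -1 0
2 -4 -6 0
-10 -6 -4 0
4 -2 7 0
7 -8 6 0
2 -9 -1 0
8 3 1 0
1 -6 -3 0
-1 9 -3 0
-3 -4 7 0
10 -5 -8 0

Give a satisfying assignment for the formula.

v1 = False  v2 = True  v3 = False  v4 = False  v5 = False  v6 = True  v7 = True  v8 = True  v9 = False  v10 = False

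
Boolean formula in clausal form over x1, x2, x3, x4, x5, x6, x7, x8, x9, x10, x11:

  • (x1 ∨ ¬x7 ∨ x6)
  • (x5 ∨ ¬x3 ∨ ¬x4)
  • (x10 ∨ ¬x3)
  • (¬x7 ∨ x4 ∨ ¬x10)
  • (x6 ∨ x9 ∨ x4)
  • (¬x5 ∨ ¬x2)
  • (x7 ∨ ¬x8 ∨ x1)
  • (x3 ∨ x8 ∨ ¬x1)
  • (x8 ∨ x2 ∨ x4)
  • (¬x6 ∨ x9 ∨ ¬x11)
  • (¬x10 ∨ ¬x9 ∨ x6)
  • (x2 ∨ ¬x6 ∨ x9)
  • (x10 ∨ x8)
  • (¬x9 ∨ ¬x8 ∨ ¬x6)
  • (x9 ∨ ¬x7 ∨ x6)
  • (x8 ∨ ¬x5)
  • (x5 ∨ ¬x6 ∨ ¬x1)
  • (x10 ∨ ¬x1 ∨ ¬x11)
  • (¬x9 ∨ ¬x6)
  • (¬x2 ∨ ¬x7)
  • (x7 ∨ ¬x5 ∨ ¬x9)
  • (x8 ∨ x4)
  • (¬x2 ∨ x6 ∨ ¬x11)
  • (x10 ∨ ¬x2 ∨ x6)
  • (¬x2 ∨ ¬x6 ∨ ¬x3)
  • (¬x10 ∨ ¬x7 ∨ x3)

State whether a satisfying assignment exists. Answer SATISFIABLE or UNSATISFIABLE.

SATISFIABLE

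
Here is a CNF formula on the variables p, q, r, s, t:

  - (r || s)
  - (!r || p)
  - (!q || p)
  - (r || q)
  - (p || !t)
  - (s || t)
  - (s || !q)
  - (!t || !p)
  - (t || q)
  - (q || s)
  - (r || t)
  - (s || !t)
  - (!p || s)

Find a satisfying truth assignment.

p = 1, q = 1, r = 1, s = 1, t = 0

Check each clause:
  1. (s || r) — r is true.
  2. (p || !r) — p is true.
  3. (!q || p) — p is true.
  4. (q || r) — q is true.
  5. (p || !t) — p is true.
  6. (t || s) — s is true.
  7. (s || !q) — s is true.
  8. (!p || !t) — !t is true.
  9. (t || q) — q is true.
  10. (q || s) — q is true.
  11. (t || r) — r is true.
  12. (!t || s) — !t is true.
  13. (s || !p) — s is true.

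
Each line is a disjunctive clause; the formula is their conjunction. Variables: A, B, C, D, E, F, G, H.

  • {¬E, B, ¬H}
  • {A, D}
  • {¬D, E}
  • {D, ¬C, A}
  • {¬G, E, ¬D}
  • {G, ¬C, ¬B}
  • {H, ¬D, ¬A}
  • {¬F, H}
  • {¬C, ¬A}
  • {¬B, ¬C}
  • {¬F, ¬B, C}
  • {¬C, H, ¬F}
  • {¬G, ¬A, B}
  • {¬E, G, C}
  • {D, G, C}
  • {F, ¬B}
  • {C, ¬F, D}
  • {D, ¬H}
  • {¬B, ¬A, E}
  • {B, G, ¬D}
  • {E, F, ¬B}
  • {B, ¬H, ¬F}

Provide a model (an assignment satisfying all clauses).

A=F, B=F, C=T, D=T, E=T, F=F, G=T, H=F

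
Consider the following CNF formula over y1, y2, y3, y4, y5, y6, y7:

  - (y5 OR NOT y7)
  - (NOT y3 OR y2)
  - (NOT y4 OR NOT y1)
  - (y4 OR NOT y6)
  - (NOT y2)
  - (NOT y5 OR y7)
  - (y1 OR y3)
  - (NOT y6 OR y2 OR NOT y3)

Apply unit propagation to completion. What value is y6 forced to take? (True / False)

Unit clause (NOT y2) sets y2 = False.
From (NOT y3 OR y2) and y2 = False: y3 = False.
(y1 OR y3) with y3 = False leaves only y1, so y1 = True.
(NOT y4 OR NOT y1): since y1 = True, the clause reduces to (NOT y4). y4 = False.
From (NOT y6 OR y4) and y4 = False: y6 = False.

False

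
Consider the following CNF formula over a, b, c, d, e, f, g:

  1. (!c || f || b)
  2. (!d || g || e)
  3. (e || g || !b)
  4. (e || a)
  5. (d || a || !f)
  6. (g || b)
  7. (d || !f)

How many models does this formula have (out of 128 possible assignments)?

Case analysis on b and d:
  b=T, d=T: c, f free; 5 ways for (a,e,g) × 2^2 = 20.
  b=T, d=F: c free; 5 ways for (a,e,f,g) × 2^1 = 10.
  b=F, d=T: 9 of the 32 assignments to (a,c,e,f,g) work.
  b=F, d=F: remaining (a,c,e,f,g) ∈ {(F,F,T,F,T); (T,F,F,F,T); (T,F,T,F,T)} — 3.
Total: 20 + 10 + 9 + 3 = 42.

42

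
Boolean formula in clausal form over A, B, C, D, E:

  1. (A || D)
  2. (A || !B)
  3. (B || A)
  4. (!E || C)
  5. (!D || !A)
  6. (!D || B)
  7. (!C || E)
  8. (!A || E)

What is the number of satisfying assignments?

Satisfying assignments:
  A=1 B=0 C=1 D=0 E=1
  A=1 B=1 C=1 D=0 E=1
Count: 2.

2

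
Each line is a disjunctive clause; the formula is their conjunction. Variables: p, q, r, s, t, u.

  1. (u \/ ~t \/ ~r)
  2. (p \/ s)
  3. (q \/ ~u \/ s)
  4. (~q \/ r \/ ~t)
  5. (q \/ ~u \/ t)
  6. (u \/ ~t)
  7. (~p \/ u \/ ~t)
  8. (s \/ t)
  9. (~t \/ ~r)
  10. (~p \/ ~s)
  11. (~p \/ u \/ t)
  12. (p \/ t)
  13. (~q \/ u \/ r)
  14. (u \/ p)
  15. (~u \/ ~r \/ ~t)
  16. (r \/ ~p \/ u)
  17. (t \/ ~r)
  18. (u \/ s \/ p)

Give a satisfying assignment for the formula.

p=False  q=False  r=False  s=True  t=True  u=True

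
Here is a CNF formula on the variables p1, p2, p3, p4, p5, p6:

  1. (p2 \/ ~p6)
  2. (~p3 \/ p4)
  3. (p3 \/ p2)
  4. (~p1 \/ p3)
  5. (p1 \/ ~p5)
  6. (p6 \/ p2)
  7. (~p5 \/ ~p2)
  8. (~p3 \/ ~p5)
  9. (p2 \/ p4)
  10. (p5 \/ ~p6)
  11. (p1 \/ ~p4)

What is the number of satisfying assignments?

2

Satisfying assignments:
  p1=0 p2=1 p3=0 p4=0 p5=0 p6=0
  p1=1 p2=1 p3=1 p4=1 p5=0 p6=0
That's 2 in total.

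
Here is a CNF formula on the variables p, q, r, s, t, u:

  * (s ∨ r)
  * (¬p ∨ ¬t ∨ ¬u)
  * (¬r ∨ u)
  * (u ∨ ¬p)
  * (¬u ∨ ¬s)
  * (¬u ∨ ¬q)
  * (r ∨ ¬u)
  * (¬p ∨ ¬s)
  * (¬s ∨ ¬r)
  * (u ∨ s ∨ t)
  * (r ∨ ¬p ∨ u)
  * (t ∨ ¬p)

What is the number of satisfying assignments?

6

The models are:
  p=0 q=0 r=0 s=1 t=0 u=0
  p=0 q=0 r=0 s=1 t=1 u=0
  p=0 q=0 r=1 s=0 t=0 u=1
  p=0 q=0 r=1 s=0 t=1 u=1
  p=0 q=1 r=0 s=1 t=0 u=0
  p=0 q=1 r=0 s=1 t=1 u=0
Count: 6.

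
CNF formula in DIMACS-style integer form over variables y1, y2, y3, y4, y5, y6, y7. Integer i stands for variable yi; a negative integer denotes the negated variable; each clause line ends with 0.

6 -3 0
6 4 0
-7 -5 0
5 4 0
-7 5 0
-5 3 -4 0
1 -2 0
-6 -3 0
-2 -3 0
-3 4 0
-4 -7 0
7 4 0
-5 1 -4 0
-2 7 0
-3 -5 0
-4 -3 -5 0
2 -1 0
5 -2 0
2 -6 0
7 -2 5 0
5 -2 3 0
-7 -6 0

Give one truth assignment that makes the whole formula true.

y1=False, y2=False, y3=False, y4=True, y5=False, y6=False, y7=False

Try y1 = False.
  then y2 is forced to False.
  then y6 is forced to False.
  then y3 is forced to False.
  then y4 is forced to True.
  then y5 is forced to False.
  then y7 is forced to False.
Every clause has at least one true literal under this assignment.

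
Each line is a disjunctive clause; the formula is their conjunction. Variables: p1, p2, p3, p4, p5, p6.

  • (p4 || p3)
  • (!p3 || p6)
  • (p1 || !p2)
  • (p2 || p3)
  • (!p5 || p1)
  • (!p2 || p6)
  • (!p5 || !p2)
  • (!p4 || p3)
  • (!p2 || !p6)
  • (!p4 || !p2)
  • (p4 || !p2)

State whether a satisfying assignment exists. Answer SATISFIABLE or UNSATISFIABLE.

p1 occurs only positively in the remaining clauses — set p1 = True.
Set p2 = False and propagate.
  then p3 is forced to True.
  then p6 is forced to True.
p4, p5 are now unconstrained; take p4 = True, p5 = True.
So p1=True, p2=False, p3=True, p4=True, p5=True, p6=True is a satisfying assignment.

SATISFIABLE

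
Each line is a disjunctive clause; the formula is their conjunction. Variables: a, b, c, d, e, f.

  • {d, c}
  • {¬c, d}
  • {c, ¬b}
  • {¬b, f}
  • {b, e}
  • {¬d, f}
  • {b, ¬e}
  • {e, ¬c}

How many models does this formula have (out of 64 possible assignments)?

The models are:
  a=0 b=1 c=1 d=1 e=1 f=1
  a=1 b=1 c=1 d=1 e=1 f=1
That's 2 in total.

2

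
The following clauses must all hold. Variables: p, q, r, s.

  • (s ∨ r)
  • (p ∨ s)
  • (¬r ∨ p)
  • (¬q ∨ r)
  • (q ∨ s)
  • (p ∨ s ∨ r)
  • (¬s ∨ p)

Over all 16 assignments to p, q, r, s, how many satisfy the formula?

Satisfying assignments:
  p=1 q=0 r=0 s=1
  p=1 q=0 r=1 s=1
  p=1 q=1 r=1 s=0
  p=1 q=1 r=1 s=1
That's 4 in total.

4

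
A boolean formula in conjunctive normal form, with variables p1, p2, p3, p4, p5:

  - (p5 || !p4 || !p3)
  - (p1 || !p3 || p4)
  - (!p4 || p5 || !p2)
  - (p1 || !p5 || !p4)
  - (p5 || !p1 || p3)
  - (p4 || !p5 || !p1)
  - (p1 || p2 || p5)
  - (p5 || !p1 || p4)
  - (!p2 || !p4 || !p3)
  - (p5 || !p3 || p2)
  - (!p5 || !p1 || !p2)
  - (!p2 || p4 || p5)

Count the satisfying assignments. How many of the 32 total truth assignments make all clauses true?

4

The models are:
  p1=F p2=F p3=F p4=F p5=T
  p1=F p2=T p3=F p4=F p5=T
  p1=T p2=F p3=F p4=T p5=T
  p1=T p2=F p3=T p4=T p5=T
That's 4 in total.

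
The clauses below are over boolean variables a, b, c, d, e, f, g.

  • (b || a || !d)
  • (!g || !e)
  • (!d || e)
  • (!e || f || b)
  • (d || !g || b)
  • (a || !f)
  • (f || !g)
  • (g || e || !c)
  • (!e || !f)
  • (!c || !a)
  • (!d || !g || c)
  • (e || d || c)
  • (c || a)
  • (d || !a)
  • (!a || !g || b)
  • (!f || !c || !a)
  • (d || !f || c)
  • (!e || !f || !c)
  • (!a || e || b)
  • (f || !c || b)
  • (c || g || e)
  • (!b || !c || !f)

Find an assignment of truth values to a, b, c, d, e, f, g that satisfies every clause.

a=0, b=1, c=1, d=1, e=1, f=0, g=0

Branch on a: take a = False.
  then f is forced to False.
  then g is forced to False.
  then c is forced to True.
  then e is forced to True.
  then b is forced to True.
d is now unconstrained; take d = True.
Every clause has at least one true literal under this assignment.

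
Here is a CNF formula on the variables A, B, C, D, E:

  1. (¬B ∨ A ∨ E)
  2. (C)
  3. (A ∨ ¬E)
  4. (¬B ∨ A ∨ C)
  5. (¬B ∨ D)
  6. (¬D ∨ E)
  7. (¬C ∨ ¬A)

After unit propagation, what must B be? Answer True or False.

False

(C) stands alone — C = True.
In (¬A ∨ ¬C), ¬C is now false; ¬A must hold, so A = False.
From (A ∨ ¬E) and A = False: E = False.
(¬B ∨ A ∨ E): since A = False, E = False, the clause reduces to (¬B). B = False.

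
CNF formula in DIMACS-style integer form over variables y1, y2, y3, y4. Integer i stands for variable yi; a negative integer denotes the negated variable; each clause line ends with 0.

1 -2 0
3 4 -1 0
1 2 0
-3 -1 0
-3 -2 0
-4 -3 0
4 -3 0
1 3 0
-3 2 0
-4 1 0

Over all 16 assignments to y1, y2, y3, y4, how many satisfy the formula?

2

Satisfying assignments:
  y1=1 y2=0 y3=0 y4=1
  y1=1 y2=1 y3=0 y4=1
Count: 2.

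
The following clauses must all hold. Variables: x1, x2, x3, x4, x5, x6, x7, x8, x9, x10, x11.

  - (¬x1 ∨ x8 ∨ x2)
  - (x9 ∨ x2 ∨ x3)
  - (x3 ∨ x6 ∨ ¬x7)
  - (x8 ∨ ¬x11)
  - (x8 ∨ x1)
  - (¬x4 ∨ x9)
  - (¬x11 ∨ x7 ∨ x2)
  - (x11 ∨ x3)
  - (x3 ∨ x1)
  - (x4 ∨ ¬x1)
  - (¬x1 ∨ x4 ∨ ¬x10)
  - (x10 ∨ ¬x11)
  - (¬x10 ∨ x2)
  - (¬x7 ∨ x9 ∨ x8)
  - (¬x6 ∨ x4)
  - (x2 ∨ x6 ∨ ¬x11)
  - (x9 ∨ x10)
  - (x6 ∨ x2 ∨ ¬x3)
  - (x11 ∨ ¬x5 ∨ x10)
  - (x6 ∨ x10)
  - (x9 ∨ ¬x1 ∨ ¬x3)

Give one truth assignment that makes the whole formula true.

x1=0, x2=1, x3=1, x4=1, x5=0, x6=1, x7=0, x8=1, x9=1, x10=1, x11=0

Check each clause:
  1. (x2 ∨ x8 ∨ ¬x1) — x8 is true.
  2. (x3 ∨ x2 ∨ x9) — x9 is true.
  3. (x6 ∨ ¬x7 ∨ x3) — ¬x7 is true.
  4. (x8 ∨ ¬x11) — x8 is true.
  5. (x8 ∨ x1) — x8 is true.
  6. (¬x4 ∨ x9) — x9 is true.
  7. (x7 ∨ ¬x11 ∨ x2) — x2 is true.
  8. (x11 ∨ x3) — x3 is true.
  9. (x1 ∨ x3) — x3 is true.
  10. (¬x1 ∨ x4) — x4 is true.
  11. (¬x10 ∨ ¬x1 ∨ x4) — x4 is true.
  12. (x10 ∨ ¬x11) — x10 is true.
  13. (¬x10 ∨ x2) — x2 is true.
  14. (x9 ∨ ¬x7 ∨ x8) — x8 is true.
  15. (x4 ∨ ¬x6) — x4 is true.
  16. (¬x11 ∨ x6 ∨ x2) — x2 is true.
  17. (x10 ∨ x9) — x9 is true.
  18. (¬x3 ∨ x2 ∨ x6) — x2 is true.
  19. (x10 ∨ ¬x5 ∨ x11) — x10 is true.
  20. (x6 ∨ x10) — x10 is true.
  21. (¬x3 ∨ x9 ∨ ¬x1) — x9 is true.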